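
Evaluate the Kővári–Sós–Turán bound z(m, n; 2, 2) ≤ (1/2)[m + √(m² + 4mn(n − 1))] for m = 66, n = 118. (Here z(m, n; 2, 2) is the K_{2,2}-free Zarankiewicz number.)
z(66, 118; 2, 2) ≤ (1/2)[66 + √(66² + 4·66·118·117)] = (1/2)[66 + √3649140] = 988.1361

Kővári–Sós–Turán: let r_1, ..., r_66 be the row sums and z = Σ r_i the total number of 1s. Each pair of columns can share at most one row with both entries 1 (else a 2×2 all-ones block appears), so Σ_i C(r_i, 2) ≤ C(118, 2) = 6903. By convexity Σ_i C(r_i, 2) ≥ 66·C(z/66, 2) = z(z − 66)/(2·66), giving z² − 66z − 66·118·117 ≤ 0 and hence z ≤ (1/2)[66 + √(4356 + 4·911196)] = (1/2)[66 + √3649140] ≈ (1/2)(66 + 1910.2722) = 988.1361.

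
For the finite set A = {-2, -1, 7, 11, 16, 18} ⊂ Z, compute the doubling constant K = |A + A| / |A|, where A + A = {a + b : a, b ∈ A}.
K = |A + A| / |A| = 20/6 = 10/3

Enumerate A + A = {a + b : a, b ∈ A}. With |A| = 6, there are |A|^2 = 36 ordered sum pairs; collecting distinct values, A + A = {-4, -3, -2, 5, 6, 9, 10, 14, 15, 16, 17, 18, 22, 23, 25, 27, 29, 32, 34, 36}, so |A + A| = 20. Thus K = 20/6 = 10/3. For comparison, the minimum possible |A + A| over all 6-element sets is 2·6 − 1 = 11 (so min K = 11/6), attained only by arithmetic progressions.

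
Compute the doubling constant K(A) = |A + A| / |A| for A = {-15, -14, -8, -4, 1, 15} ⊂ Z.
K = |A + A| / |A| = 21/6 = 7/2

Enumerate A + A = {a + b : a, b ∈ A}. With |A| = 6, there are |A|^2 = 36 ordered sum pairs; collecting distinct values, A + A = {-30, -29, -28, -23, -22, -19, -18, -16, -14, -13, -12, -8, -7, -3, 0, 1, 2, 7, 11, 16, 30}, so |A + A| = 21. Thus K = 21/6 = 7/2. For comparison, the minimum possible |A + A| over all 6-element sets is 2·6 − 1 = 11 (so min K = 11/6), attained only by arithmetic progressions.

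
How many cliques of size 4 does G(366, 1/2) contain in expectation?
E[# K_4] = C(366, 4) · (1/2)^C(4, 2) = 735479745 / 2^6 = 11491871.015625

For each 4-subset S of vertices (there are C(366, 4) = 735479745 such S), let X_S = 1 if S induces a K_4 (all C(4, 2) = 6 edges present). Then P(X_S = 1) = (1/2)^6 = 1/64. By linearity of expectation, E[# K_4] = C(366, 4) · (1/2)^6 = 735479745 / 64 = 11491871.015625.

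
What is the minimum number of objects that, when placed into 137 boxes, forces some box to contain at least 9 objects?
n = (9 − 1)·137 + 1 = 1097

By the generalised pigeonhole principle, to guarantee some box contains ≥ r objects we need more than (r − 1) · k objects total. Threshold: n = (r − 1) · k + 1. With r = 9 and k = 137: n = 8 · 137 + 1 = 1096 + 1 = 1097. For n = 1096 = 8 · 137, we can put exactly 8 objects in every box, avoiding 9 in any single one — so 1097 is tight.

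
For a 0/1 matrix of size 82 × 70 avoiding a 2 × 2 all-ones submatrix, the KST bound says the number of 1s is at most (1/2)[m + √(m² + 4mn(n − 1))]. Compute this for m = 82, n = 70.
z(82, 70; 2, 2) ≤ (1/2)[82 + √(82² + 4·82·70·69)] = (1/2)[82 + √1590964] = 671.6671

Kővári–Sós–Turán: let r_1, ..., r_82 be the row sums and z = Σ r_i the total number of 1s. Each pair of columns can share at most one row with both entries 1 (else a 2×2 all-ones block appears), so Σ_i C(r_i, 2) ≤ C(70, 2) = 2415. By convexity Σ_i C(r_i, 2) ≥ 82·C(z/82, 2) = z(z − 82)/(2·82), giving z² − 82z − 82·70·69 ≤ 0 and hence z ≤ (1/2)[82 + √(6724 + 4·396060)] = (1/2)[82 + √1590964] ≈ (1/2)(82 + 1261.3342) = 671.6671.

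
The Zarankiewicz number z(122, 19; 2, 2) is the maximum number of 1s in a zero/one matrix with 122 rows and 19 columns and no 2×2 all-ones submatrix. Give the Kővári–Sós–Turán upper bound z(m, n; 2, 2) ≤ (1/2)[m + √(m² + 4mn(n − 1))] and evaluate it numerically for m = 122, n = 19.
z(122, 19; 2, 2) ≤ (1/2)[122 + √(122² + 4·122·19·18)] = (1/2)[122 + √181780] = 274.1783

Kővári–Sós–Turán: let r_1, ..., r_122 be the row sums and z = Σ r_i the total number of 1s. Each pair of columns can share at most one row with both entries 1 (else a 2×2 all-ones block appears), so Σ_i C(r_i, 2) ≤ C(19, 2) = 171. By convexity Σ_i C(r_i, 2) ≥ 122·C(z/122, 2) = z(z − 122)/(2·122), giving z² − 122z − 122·19·18 ≤ 0 and hence z ≤ (1/2)[122 + √(14884 + 4·41724)] = (1/2)[122 + √181780] ≈ (1/2)(122 + 426.3567) = 274.1783.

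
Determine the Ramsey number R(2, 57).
R(2, 57) = 57

R(2, k) = k for all k ≥ 2: in a 2-colouring of K_k, either some edge is red (a red K_2) or all edges are blue (a blue K_k). And K_{56} coloured all-blue has no blue K_57, so R(2, 57) > 56. Hence R(2, 57) = 57.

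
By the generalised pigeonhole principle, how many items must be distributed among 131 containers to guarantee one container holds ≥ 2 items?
n = (2 − 1)·131 + 1 = 132

By the generalised pigeonhole principle, to guarantee some box contains ≥ r objects we need more than (r − 1) · k objects total. Threshold: n = (r − 1) · k + 1. With r = 2 and k = 131: n = 1 · 131 + 1 = 131 + 1 = 132. For n = 131 = 1 · 131, we can put exactly 1 objects in every box, avoiding 2 in any single one — so 132 is tight.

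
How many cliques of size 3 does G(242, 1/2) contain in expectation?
E[# K_3] = C(242, 3) · (1/2)^C(3, 2) = 2332880 / 2^3 = 291610

For each 3-subset S of vertices (there are C(242, 3) = 2332880 such S), let X_S = 1 if S induces a K_3 (all C(3, 2) = 3 edges present). Then P(X_S = 1) = (1/2)^3 = 1/8. By linearity of expectation, E[# K_3] = C(242, 3) · (1/2)^3 = 2332880 / 8 = 291610.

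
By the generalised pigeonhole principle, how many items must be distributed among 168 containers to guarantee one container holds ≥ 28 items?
n = (28 − 1)·168 + 1 = 4537

By the generalised pigeonhole principle, to guarantee some box contains ≥ r objects we need more than (r − 1) · k objects total. Threshold: n = (r − 1) · k + 1. With r = 28 and k = 168: n = 27 · 168 + 1 = 4536 + 1 = 4537. For n = 4536 = 27 · 168, we can put exactly 27 objects in every box, avoiding 28 in any single one — so 4537 is tight.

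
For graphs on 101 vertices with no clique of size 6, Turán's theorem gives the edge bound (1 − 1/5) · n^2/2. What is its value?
Turán density bound = (4/5) · 101^2/2 = 20402/5 ≈ 4080.4

Turán's theorem: ex(n, K_{r+1}) is achieved by the complete r-partite Turán graph T(n, r) with parts as balanced as possible, and is at most (1 − 1/r) · n^2/2. For r = 5, n = 101: the density bound is (4/5) · 10201/2 = 20402/5 ≈ 4080.4. The integer-valued extremum is e(T(101, 5)) = 4080, which is strictly less than the density bound 20402/5 since 5 ∤ 101 (the parts of T(101, 5) cannot all be equal).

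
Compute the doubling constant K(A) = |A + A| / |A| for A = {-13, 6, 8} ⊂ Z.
K = |A + A| / |A| = 6/3 = 2

Enumerate A + A = {a + b : a, b ∈ A}. With |A| = 3, there are |A|^2 = 9 ordered sum pairs; collecting distinct values, A + A = {-26, -7, -5, 12, 14, 16}, so |A + A| = 6. Thus K = 6/3 = 2. For comparison, the minimum possible |A + A| over all 3-element sets is 2·3 − 1 = 5 (so min K = 5/3), attained only by arithmetic progressions.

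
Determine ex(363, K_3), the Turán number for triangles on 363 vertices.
ex(363, K_3) = ⌊363^2/4⌋ = 32942

Mantel (1907): a triangle-free graph on n vertices has at most ⌊n^2/4⌋ edges, with equality for the complete bipartite graph K_{⌊n/2⌋, ⌈n/2⌉}. For n = 363: ⌊363^2/4⌋ = ⌊131769/4⌋ = 32942. The extremal graph is K_{181, 182}, which has 181·182 = 32942 edges.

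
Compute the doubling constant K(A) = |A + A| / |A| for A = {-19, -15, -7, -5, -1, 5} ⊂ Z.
K = |A + A| / |A| = 17/6

Enumerate A + A = {a + b : a, b ∈ A}. With |A| = 6, there are |A|^2 = 36 ordered sum pairs; collecting distinct values, A + A = {-38, -34, -30, -26, -24, -22, -20, -16, -14, -12, -10, -8, -6, -2, 0, 4, 10}, so |A + A| = 17. Thus K = 17/6. For comparison, the minimum possible |A + A| over all 6-element sets is 2·6 − 1 = 11 (so min K = 11/6), attained only by arithmetic progressions.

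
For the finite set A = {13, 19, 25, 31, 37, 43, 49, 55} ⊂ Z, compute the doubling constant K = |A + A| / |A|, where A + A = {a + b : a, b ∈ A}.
K = |A + A| / |A| = 15/8

Enumerate A + A = {a + b : a, b ∈ A}. With |A| = 8, there are |A|^2 = 64 ordered sum pairs; collecting distinct values, A + A = {26, 32, 38, 44, 50, 56, 62, 68, 74, 80, 86, 92, 98, 104, 110}, so |A + A| = 15. Thus K = 15/8. Here |A + A| = 2|A| − 1 = 15, the minimum possible — so K = 15/8 is minimal, which holds iff A is an arithmetic progression.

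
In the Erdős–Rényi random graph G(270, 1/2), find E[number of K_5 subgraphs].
E[# K_5] = C(270, 5) · (1/2)^C(5, 2) = 11520265554 / 2^10 = 5760132777/512 ≈ 11250259.330078

For each 5-subset S of vertices (there are C(270, 5) = 11520265554 such S), let X_S = 1 if S induces a K_5 (all C(5, 2) = 10 edges present). Then P(X_S = 1) = (1/2)^10 = 1/1024. By linearity of expectation, E[# K_5] = C(270, 5) · (1/2)^10 = 11520265554 / 1024 = 5760132777/512 ≈ 11250259.330078.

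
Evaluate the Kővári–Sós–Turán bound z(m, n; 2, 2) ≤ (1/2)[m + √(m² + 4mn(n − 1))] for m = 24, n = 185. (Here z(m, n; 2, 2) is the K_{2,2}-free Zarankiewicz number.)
z(24, 185; 2, 2) ≤ (1/2)[24 + √(24² + 4·24·185·184)] = (1/2)[24 + √3268416] = 915.9381

Kővári–Sós–Turán: let r_1, ..., r_24 be the row sums and z = Σ r_i the total number of 1s. Each pair of columns can share at most one row with both entries 1 (else a 2×2 all-ones block appears), so Σ_i C(r_i, 2) ≤ C(185, 2) = 17020. By convexity Σ_i C(r_i, 2) ≥ 24·C(z/24, 2) = z(z − 24)/(2·24), giving z² − 24z − 24·185·184 ≤ 0 and hence z ≤ (1/2)[24 + √(576 + 4·816960)] = (1/2)[24 + √3268416] ≈ (1/2)(24 + 1807.8761) = 915.9381.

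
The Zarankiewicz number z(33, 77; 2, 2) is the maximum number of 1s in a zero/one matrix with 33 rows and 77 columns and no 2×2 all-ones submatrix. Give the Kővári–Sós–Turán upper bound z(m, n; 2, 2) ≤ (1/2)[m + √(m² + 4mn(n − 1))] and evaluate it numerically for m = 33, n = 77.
z(33, 77; 2, 2) ≤ (1/2)[33 + √(33² + 4·33·77·76)] = (1/2)[33 + √773553] = 456.2593

Kővári–Sós–Turán: let r_1, ..., r_33 be the row sums and z = Σ r_i the total number of 1s. Each pair of columns can share at most one row with both entries 1 (else a 2×2 all-ones block appears), so Σ_i C(r_i, 2) ≤ C(77, 2) = 2926. By convexity Σ_i C(r_i, 2) ≥ 33·C(z/33, 2) = z(z − 33)/(2·33), giving z² − 33z − 33·77·76 ≤ 0 and hence z ≤ (1/2)[33 + √(1089 + 4·193116)] = (1/2)[33 + √773553] ≈ (1/2)(33 + 879.5186) = 456.2593.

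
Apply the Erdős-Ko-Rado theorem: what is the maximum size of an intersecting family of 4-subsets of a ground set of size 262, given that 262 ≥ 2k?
max |F| = C(261, 3) = 2929290

Erdős-Ko-Rado (1961): when n ≥ 2k, max |F| = C(n−1, k−1). The bound is attained by the star {A : i ∈ A} for any fixed i ∈ [n]. Here C(262−1, 4−1) = C(261, 3) = 2929290.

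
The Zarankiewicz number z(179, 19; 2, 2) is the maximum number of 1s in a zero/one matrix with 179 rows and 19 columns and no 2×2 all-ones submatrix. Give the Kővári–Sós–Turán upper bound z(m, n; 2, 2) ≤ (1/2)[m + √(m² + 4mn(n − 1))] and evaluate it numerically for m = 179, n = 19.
z(179, 19; 2, 2) ≤ (1/2)[179 + √(179² + 4·179·19·18)] = (1/2)[179 + √276913] = 352.6126

Kővári–Sós–Turán: let r_1, ..., r_179 be the row sums and z = Σ r_i the total number of 1s. Each pair of columns can share at most one row with both entries 1 (else a 2×2 all-ones block appears), so Σ_i C(r_i, 2) ≤ C(19, 2) = 171. By convexity Σ_i C(r_i, 2) ≥ 179·C(z/179, 2) = z(z − 179)/(2·179), giving z² − 179z − 179·19·18 ≤ 0 and hence z ≤ (1/2)[179 + √(32041 + 4·61218)] = (1/2)[179 + √276913] ≈ (1/2)(179 + 526.2252) = 352.6126.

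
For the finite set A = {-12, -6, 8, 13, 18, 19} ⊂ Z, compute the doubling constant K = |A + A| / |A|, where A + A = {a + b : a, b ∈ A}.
K = |A + A| / |A| = 19/6

Enumerate A + A = {a + b : a, b ∈ A}. With |A| = 6, there are |A|^2 = 36 ordered sum pairs; collecting distinct values, A + A = {-24, -18, -12, -4, 1, 2, 6, 7, 12, 13, 16, 21, 26, 27, 31, 32, 36, 37, 38}, so |A + A| = 19. Thus K = 19/6. For comparison, the minimum possible |A + A| over all 6-element sets is 2·6 − 1 = 11 (so min K = 11/6), attained only by arithmetic progressions.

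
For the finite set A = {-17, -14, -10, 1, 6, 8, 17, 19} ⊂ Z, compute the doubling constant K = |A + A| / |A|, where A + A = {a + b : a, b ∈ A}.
K = |A + A| / |A| = 31/8

Enumerate A + A = {a + b : a, b ∈ A}. With |A| = 8, there are |A|^2 = 64 ordered sum pairs; collecting distinct values, A + A = {-34, -31, -28, -27, -24, -20, -16, -13, -11, -9, -8, -6, -4, -2, 0, 2, 3, 5, 7, 9, 12, 14, 16, 18, 20, 23, 25, 27, 34, 36, 38}, so |A + A| = 31. Thus K = 31/8. For comparison, the minimum possible |A + A| over all 8-element sets is 2·8 − 1 = 15 (so min K = 15/8), attained only by arithmetic progressions.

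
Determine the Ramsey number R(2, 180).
R(2, 180) = 180

R(2, k) = k for all k ≥ 2: in a 2-colouring of K_k, either some edge is red (a red K_2) or all edges are blue (a blue K_k). And K_{179} coloured all-blue has no blue K_180, so R(2, 180) > 179. Hence R(2, 180) = 180.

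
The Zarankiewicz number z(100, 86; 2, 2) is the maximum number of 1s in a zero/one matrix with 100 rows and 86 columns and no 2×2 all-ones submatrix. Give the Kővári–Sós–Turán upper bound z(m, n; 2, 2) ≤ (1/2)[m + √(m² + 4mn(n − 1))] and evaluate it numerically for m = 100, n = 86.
z(100, 86; 2, 2) ≤ (1/2)[100 + √(100² + 4·100·86·85)] = (1/2)[100 + √2934000] = 906.4461

Kővári–Sós–Turán: let r_1, ..., r_100 be the row sums and z = Σ r_i the total number of 1s. Each pair of columns can share at most one row with both entries 1 (else a 2×2 all-ones block appears), so Σ_i C(r_i, 2) ≤ C(86, 2) = 3655. By convexity Σ_i C(r_i, 2) ≥ 100·C(z/100, 2) = z(z − 100)/(2·100), giving z² − 100z − 100·86·85 ≤ 0 and hence z ≤ (1/2)[100 + √(10000 + 4·731000)] = (1/2)[100 + √2934000] ≈ (1/2)(100 + 1712.8923) = 906.4461.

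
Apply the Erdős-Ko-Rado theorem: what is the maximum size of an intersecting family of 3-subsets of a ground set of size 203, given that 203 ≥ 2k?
max |F| = C(202, 2) = 20301

Erdős-Ko-Rado (1961): when n ≥ 2k, max |F| = C(n−1, k−1). The bound is attained by the star {A : i ∈ A} for any fixed i ∈ [n]. Here C(203−1, 3−1) = C(202, 2) = 20301.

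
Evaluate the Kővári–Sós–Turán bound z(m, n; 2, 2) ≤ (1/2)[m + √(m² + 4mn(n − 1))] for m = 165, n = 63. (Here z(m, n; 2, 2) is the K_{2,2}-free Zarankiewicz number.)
z(165, 63; 2, 2) ≤ (1/2)[165 + √(165² + 4·165·63·62)] = (1/2)[165 + √2605185] = 889.5293

Kővári–Sós–Turán: let r_1, ..., r_165 be the row sums and z = Σ r_i the total number of 1s. Each pair of columns can share at most one row with both entries 1 (else a 2×2 all-ones block appears), so Σ_i C(r_i, 2) ≤ C(63, 2) = 1953. By convexity Σ_i C(r_i, 2) ≥ 165·C(z/165, 2) = z(z − 165)/(2·165), giving z² − 165z − 165·63·62 ≤ 0 and hence z ≤ (1/2)[165 + √(27225 + 4·644490)] = (1/2)[165 + √2605185] ≈ (1/2)(165 + 1614.0585) = 889.5293.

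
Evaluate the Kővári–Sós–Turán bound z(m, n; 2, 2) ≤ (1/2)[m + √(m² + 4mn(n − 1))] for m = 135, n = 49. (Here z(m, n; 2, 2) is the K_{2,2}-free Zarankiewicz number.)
z(135, 49; 2, 2) ≤ (1/2)[135 + √(135² + 4·135·49·48)] = (1/2)[135 + √1288305] = 635.0176

Kővári–Sós–Turán: let r_1, ..., r_135 be the row sums and z = Σ r_i the total number of 1s. Each pair of columns can share at most one row with both entries 1 (else a 2×2 all-ones block appears), so Σ_i C(r_i, 2) ≤ C(49, 2) = 1176. By convexity Σ_i C(r_i, 2) ≥ 135·C(z/135, 2) = z(z − 135)/(2·135), giving z² − 135z − 135·49·48 ≤ 0 and hence z ≤ (1/2)[135 + √(18225 + 4·317520)] = (1/2)[135 + √1288305] ≈ (1/2)(135 + 1135.0352) = 635.0176.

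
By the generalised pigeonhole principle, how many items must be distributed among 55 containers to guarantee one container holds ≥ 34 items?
n = (34 − 1)·55 + 1 = 1816

By the generalised pigeonhole principle, to guarantee some box contains ≥ r objects we need more than (r − 1) · k objects total. Threshold: n = (r − 1) · k + 1. With r = 34 and k = 55: n = 33 · 55 + 1 = 1815 + 1 = 1816. For n = 1815 = 33 · 55, we can put exactly 33 objects in every box, avoiding 34 in any single one — so 1816 is tight.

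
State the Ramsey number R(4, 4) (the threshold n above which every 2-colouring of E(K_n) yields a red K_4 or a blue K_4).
R(4, 4) = 18

Lower bound: an explicit 2-colouring of K_{17} (typically a Paley-type or other structured construction) avoids a red K_4 and a blue K_4, showing R(4, 4) > 17.
Upper bound: the Erdős–Szekeres recurrence R(r, t') ≤ R(r−1, t') + R(r, t'−1) yields R(4, 4) ≤ 18.
Hence R(4, 4) = 18.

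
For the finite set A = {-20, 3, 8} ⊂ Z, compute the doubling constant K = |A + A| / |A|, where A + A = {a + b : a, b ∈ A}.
K = |A + A| / |A| = 6/3 = 2

Enumerate A + A = {a + b : a, b ∈ A}. With |A| = 3, there are |A|^2 = 9 ordered sum pairs; collecting distinct values, A + A = {-40, -17, -12, 6, 11, 16}, so |A + A| = 6. Thus K = 6/3 = 2. For comparison, the minimum possible |A + A| over all 3-element sets is 2·3 − 1 = 5 (so min K = 5/3), attained only by arithmetic progressions.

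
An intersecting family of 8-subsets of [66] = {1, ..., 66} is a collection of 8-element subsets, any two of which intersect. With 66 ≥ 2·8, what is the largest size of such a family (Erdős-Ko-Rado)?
max |F| = C(65, 7) = 696190560

Erdős-Ko-Rado (1961): when n ≥ 2k, max |F| = C(n−1, k−1). The bound is attained by the star {A : i ∈ A} for any fixed i ∈ [n]. Here C(66−1, 8−1) = C(65, 7) = 696190560.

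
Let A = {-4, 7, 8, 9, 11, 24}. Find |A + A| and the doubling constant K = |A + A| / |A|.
K = |A + A| / |A| = 18/6 = 3

Enumerate A + A = {a + b : a, b ∈ A}. With |A| = 6, there are |A|^2 = 36 ordered sum pairs; collecting distinct values, A + A = {-8, 3, 4, 5, 7, 14, 15, 16, 17, 18, 19, 20, 22, 31, 32, 33, 35, 48}, so |A + A| = 18. Thus K = 18/6 = 3. For comparison, the minimum possible |A + A| over all 6-element sets is 2·6 − 1 = 11 (so min K = 11/6), attained only by arithmetic progressions.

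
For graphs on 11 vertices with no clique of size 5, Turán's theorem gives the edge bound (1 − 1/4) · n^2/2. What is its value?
Turán density bound = (3/4) · 11^2/2 = 363/8 ≈ 45.375

Turán's theorem: ex(n, K_{r+1}) is achieved by the complete r-partite Turán graph T(n, r) with parts as balanced as possible, and is at most (1 − 1/r) · n^2/2. For r = 4, n = 11: the density bound is (3/4) · 121/2 = 363/8 ≈ 45.375. The integer-valued extremum is e(T(11, 4)) = 45, which is strictly less than the density bound 363/8 since 4 ∤ 11 (the parts of T(11, 4) cannot all be equal).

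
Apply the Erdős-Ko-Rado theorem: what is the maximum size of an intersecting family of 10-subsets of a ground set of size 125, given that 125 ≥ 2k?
max |F| = C(124, 9) = 14189367287524

Erdős-Ko-Rado (1961): when n ≥ 2k, max |F| = C(n−1, k−1). The bound is attained by the star {A : i ∈ A} for any fixed i ∈ [n]. Here C(125−1, 10−1) = C(124, 9) = 14189367287524.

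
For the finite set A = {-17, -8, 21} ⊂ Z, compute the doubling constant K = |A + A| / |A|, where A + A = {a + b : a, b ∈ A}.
K = |A + A| / |A| = 6/3 = 2

Enumerate A + A = {a + b : a, b ∈ A}. With |A| = 3, there are |A|^2 = 9 ordered sum pairs; collecting distinct values, A + A = {-34, -25, -16, 4, 13, 42}, so |A + A| = 6. Thus K = 6/3 = 2. For comparison, the minimum possible |A + A| over all 3-element sets is 2·3 − 1 = 5 (so min K = 5/3), attained only by arithmetic progressions.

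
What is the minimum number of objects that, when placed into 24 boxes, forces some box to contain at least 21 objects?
n = (21 − 1)·24 + 1 = 481

By the generalised pigeonhole principle, to guarantee some box contains ≥ r objects we need more than (r − 1) · k objects total. Threshold: n = (r − 1) · k + 1. With r = 21 and k = 24: n = 20 · 24 + 1 = 480 + 1 = 481. For n = 480 = 20 · 24, we can put exactly 20 objects in every box, avoiding 21 in any single one — so 481 is tight.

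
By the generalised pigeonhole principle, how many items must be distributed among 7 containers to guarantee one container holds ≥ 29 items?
n = (29 − 1)·7 + 1 = 197

By the generalised pigeonhole principle, to guarantee some box contains ≥ r objects we need more than (r − 1) · k objects total. Threshold: n = (r − 1) · k + 1. With r = 29 and k = 7: n = 28 · 7 + 1 = 196 + 1 = 197. For n = 196 = 28 · 7, we can put exactly 28 objects in every box, avoiding 29 in any single one — so 197 is tight.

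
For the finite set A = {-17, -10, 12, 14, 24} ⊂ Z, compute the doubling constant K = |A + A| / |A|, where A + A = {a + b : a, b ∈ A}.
K = |A + A| / |A| = 15/5 = 3

Enumerate A + A = {a + b : a, b ∈ A}. With |A| = 5, there are |A|^2 = 25 ordered sum pairs; collecting distinct values, A + A = {-34, -27, -20, -5, -3, 2, 4, 7, 14, 24, 26, 28, 36, 38, 48}, so |A + A| = 15. Thus K = 15/5 = 3. For comparison, the minimum possible |A + A| over all 5-element sets is 2·5 − 1 = 9 (so min K = 9/5), attained only by arithmetic progressions.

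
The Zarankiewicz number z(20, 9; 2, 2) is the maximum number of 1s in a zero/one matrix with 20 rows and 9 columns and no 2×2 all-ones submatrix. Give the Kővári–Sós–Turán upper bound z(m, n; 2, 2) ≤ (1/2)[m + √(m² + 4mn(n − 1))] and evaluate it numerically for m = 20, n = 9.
z(20, 9; 2, 2) ≤ (1/2)[20 + √(20² + 4·20·9·8)] = (1/2)[20 + √6160] = 49.2428

Kővári–Sós–Turán: let r_1, ..., r_20 be the row sums and z = Σ r_i the total number of 1s. Each pair of columns can share at most one row with both entries 1 (else a 2×2 all-ones block appears), so Σ_i C(r_i, 2) ≤ C(9, 2) = 36. By convexity Σ_i C(r_i, 2) ≥ 20·C(z/20, 2) = z(z − 20)/(2·20), giving z² − 20z − 20·9·8 ≤ 0 and hence z ≤ (1/2)[20 + √(400 + 4·1440)] = (1/2)[20 + √6160] ≈ (1/2)(20 + 78.4857) = 49.2428.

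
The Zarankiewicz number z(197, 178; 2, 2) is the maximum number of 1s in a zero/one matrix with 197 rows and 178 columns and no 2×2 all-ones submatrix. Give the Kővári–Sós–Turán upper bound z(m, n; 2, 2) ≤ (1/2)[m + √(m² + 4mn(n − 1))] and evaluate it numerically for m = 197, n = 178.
z(197, 178; 2, 2) ≤ (1/2)[197 + √(197² + 4·197·178·177)] = (1/2)[197 + √24865537] = 2591.7678

Kővári–Sós–Turán: let r_1, ..., r_197 be the row sums and z = Σ r_i the total number of 1s. Each pair of columns can share at most one row with both entries 1 (else a 2×2 all-ones block appears), so Σ_i C(r_i, 2) ≤ C(178, 2) = 15753. By convexity Σ_i C(r_i, 2) ≥ 197·C(z/197, 2) = z(z − 197)/(2·197), giving z² − 197z − 197·178·177 ≤ 0 and hence z ≤ (1/2)[197 + √(38809 + 4·6206682)] = (1/2)[197 + √24865537] ≈ (1/2)(197 + 4986.5356) = 2591.7678.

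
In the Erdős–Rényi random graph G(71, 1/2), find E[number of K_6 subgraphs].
E[# K_6] = C(71, 6) · (1/2)^C(6, 2) = 143218999 / 2^15 ≈ 4370.696991

For each 6-subset S of vertices (there are C(71, 6) = 143218999 such S), let X_S = 1 if S induces a K_6 (all C(6, 2) = 15 edges present). Then P(X_S = 1) = (1/2)^15 = 1/32768. By linearity of expectation, E[# K_6] = C(71, 6) · (1/2)^15 = 143218999 / 32768 ≈ 4370.696991.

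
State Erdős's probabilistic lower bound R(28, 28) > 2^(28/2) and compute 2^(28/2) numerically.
2^(28/2) = 16384; so R(28, 28) > 16384

Colour each edge of K_n uniformly at random with red/blue. The expected number of monochromatic K_28 is C(n, 28) · 2 · 2^(−C(28,2)). If C(n, 28) · 2^(1 − C(28,2)) < 1, then with positive probability no monochromatic K_28 exists, so R(28, 28) > n. The standard estimate C(n, 28) ≤ n^28/28! shows this inequality holds whenever n ≤ 2^(28/2) (since 28! · 2^(C(28,2) − 1) > 2^(28^2/2) ≥ n^28). Hence R(28, 28) > 2^(28/2) = 16384.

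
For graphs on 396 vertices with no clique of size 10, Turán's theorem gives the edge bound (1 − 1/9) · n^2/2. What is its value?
Turán density bound = (8/9) · 396^2/2 = 69696

Turán's theorem: ex(n, K_{r+1}) is achieved by the complete r-partite Turán graph T(n, r) with parts as balanced as possible, and is at most (1 − 1/r) · n^2/2. For r = 9, n = 396: the density bound is (8/9) · 156816/2 = 69696. Since 9 ∣ 396, the Turán graph T(396, 9) has parts of equal size 44, and its edge count e(T(396, 9)) = 69696 attains the density bound exactly.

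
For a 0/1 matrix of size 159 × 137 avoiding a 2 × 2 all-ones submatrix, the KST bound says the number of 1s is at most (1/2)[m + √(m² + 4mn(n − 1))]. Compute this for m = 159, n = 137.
z(159, 137; 2, 2) ≤ (1/2)[159 + √(159² + 4·159·137·136)] = (1/2)[159 + √11875233] = 1802.523

Kővári–Sós–Turán: let r_1, ..., r_159 be the row sums and z = Σ r_i the total number of 1s. Each pair of columns can share at most one row with both entries 1 (else a 2×2 all-ones block appears), so Σ_i C(r_i, 2) ≤ C(137, 2) = 9316. By convexity Σ_i C(r_i, 2) ≥ 159·C(z/159, 2) = z(z − 159)/(2·159), giving z² − 159z − 159·137·136 ≤ 0 and hence z ≤ (1/2)[159 + √(25281 + 4·2962488)] = (1/2)[159 + √11875233] ≈ (1/2)(159 + 3446.046) = 1802.523.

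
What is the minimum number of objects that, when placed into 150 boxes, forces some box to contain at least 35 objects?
n = (35 − 1)·150 + 1 = 5101

By the generalised pigeonhole principle, to guarantee some box contains ≥ r objects we need more than (r − 1) · k objects total. Threshold: n = (r − 1) · k + 1. With r = 35 and k = 150: n = 34 · 150 + 1 = 5100 + 1 = 5101. For n = 5100 = 34 · 150, we can put exactly 34 objects in every box, avoiding 35 in any single one — so 5101 is tight.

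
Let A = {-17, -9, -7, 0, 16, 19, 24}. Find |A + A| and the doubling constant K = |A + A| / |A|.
K = |A + A| / |A| = 27/7

Enumerate A + A = {a + b : a, b ∈ A}. With |A| = 7, there are |A|^2 = 49 ordered sum pairs; collecting distinct values, A + A = {-34, -26, -24, -18, -17, -16, -14, -9, -7, -1, 0, 2, 7, 9, 10, 12, 15, 16, 17, 19, 24, 32, 35, 38, 40, 43, 48}, so |A + A| = 27. Thus K = 27/7. For comparison, the minimum possible |A + A| over all 7-element sets is 2·7 − 1 = 13 (so min K = 13/7), attained only by arithmetic progressions.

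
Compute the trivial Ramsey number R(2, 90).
R(2, 90) = 90

R(2, k) = k for all k ≥ 2: in a 2-colouring of K_k, either some edge is red (a red K_2) or all edges are blue (a blue K_k). And K_{89} coloured all-blue has no blue K_90, so R(2, 90) > 89. Hence R(2, 90) = 90.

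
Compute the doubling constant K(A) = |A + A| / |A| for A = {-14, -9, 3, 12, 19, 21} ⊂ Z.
K = |A + A| / |A| = 20/6 = 10/3

Enumerate A + A = {a + b : a, b ∈ A}. With |A| = 6, there are |A|^2 = 36 ordered sum pairs; collecting distinct values, A + A = {-28, -23, -18, -11, -6, -2, 3, 5, 6, 7, 10, 12, 15, 22, 24, 31, 33, 38, 40, 42}, so |A + A| = 20. Thus K = 20/6 = 10/3. For comparison, the minimum possible |A + A| over all 6-element sets is 2·6 − 1 = 11 (so min K = 11/6), attained only by arithmetic progressions.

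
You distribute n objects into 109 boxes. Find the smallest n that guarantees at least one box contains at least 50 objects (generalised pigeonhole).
n = (50 − 1)·109 + 1 = 5342

By the generalised pigeonhole principle, to guarantee some box contains ≥ r objects we need more than (r − 1) · k objects total. Threshold: n = (r − 1) · k + 1. With r = 50 and k = 109: n = 49 · 109 + 1 = 5341 + 1 = 5342. For n = 5341 = 49 · 109, we can put exactly 49 objects in every box, avoiding 50 in any single one — so 5342 is tight.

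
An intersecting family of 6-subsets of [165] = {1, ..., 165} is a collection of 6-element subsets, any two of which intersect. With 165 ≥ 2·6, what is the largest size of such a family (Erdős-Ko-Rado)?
max |F| = C(164, 5) = 929632032

The Erdős-Ko-Rado theorem states: for n ≥ 2k, an intersecting family of k-subsets of an n-element set has size at most C(n − 1, k − 1), with equality for 'star' families {A ⊆ [n] : |A| = k, i ∈ A} (fix an element i). For n = 165, k = 6: C(164, 5) = 929632032.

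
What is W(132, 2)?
W(132, 2) = 132 + 1 = 133

A 2-term AP is any pair of integers, so a monochromatic 2-AP exists iff some colour is used at least twice. With 132 colours, the colouring i ↦ i on {1, ..., 132} uses each colour once, avoiding any monochromatic pair, so W(132, 2) > 132. For {1, ..., 133}, pigeonhole forces two integers of the same colour, which form a monochromatic 2-AP. Hence W(132, 2) = 133.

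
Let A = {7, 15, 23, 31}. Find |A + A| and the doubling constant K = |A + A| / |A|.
K = |A + A| / |A| = 7/4

Enumerate A + A = {a + b : a, b ∈ A}. With |A| = 4, there are |A|^2 = 16 ordered sum pairs; collecting distinct values, A + A = {14, 22, 30, 38, 46, 54, 62}, so |A + A| = 7. Thus K = 7/4. Here |A + A| = 2|A| − 1 = 7, the minimum possible — so K = 7/4 is minimal, which holds iff A is an arithmetic progression.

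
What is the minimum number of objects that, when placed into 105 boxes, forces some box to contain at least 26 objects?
n = (26 − 1)·105 + 1 = 2626

By the generalised pigeonhole principle, to guarantee some box contains ≥ r objects we need more than (r − 1) · k objects total. Threshold: n = (r − 1) · k + 1. With r = 26 and k = 105: n = 25 · 105 + 1 = 2625 + 1 = 2626. For n = 2625 = 25 · 105, we can put exactly 25 objects in every box, avoiding 26 in any single one — so 2626 is tight.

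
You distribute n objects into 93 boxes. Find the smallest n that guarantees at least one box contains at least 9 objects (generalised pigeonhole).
n = (9 − 1)·93 + 1 = 745

By the generalised pigeonhole principle, to guarantee some box contains ≥ r objects we need more than (r − 1) · k objects total. Threshold: n = (r − 1) · k + 1. With r = 9 and k = 93: n = 8 · 93 + 1 = 744 + 1 = 745. For n = 744 = 8 · 93, we can put exactly 8 objects in every box, avoiding 9 in any single one — so 745 is tight.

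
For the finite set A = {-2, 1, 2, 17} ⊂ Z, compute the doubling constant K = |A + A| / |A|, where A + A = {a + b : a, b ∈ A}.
K = |A + A| / |A| = 10/4 = 5/2

Enumerate A + A = {a + b : a, b ∈ A}. With |A| = 4, there are |A|^2 = 16 ordered sum pairs; collecting distinct values, A + A = {-4, -1, 0, 2, 3, 4, 15, 18, 19, 34}, so |A + A| = 10. Thus K = 10/4 = 5/2. For comparison, the minimum possible |A + A| over all 4-element sets is 2·4 − 1 = 7 (so min K = 7/4), attained only by arithmetic progressions.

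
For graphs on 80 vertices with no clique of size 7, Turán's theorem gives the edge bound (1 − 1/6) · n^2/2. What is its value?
Turán density bound = (5/6) · 80^2/2 = 8000/3 ≈ 2666.6667

Turán's theorem: ex(n, K_{r+1}) is achieved by the complete r-partite Turán graph T(n, r) with parts as balanced as possible, and is at most (1 − 1/r) · n^2/2. For r = 6, n = 80: the density bound is (5/6) · 6400/2 = 8000/3 ≈ 2666.6667. The integer-valued extremum is e(T(80, 6)) = 2666, which is strictly less than the density bound 8000/3 since 6 ∤ 80 (the parts of T(80, 6) cannot all be equal).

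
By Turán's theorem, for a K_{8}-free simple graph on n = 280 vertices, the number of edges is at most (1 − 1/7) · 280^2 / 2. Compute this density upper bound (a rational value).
Turán density bound = (6/7) · 280^2/2 = 33600

Turán's theorem: ex(n, K_{r+1}) is achieved by the complete r-partite Turán graph T(n, r) with parts as balanced as possible, and is at most (1 − 1/r) · n^2/2. For r = 7, n = 280: the density bound is (6/7) · 78400/2 = 33600. Since 7 ∣ 280, the Turán graph T(280, 7) has parts of equal size 40, and its edge count e(T(280, 7)) = 33600 attains the density bound exactly.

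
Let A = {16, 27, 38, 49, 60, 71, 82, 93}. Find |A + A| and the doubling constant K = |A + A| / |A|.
K = |A + A| / |A| = 15/8

Enumerate A + A = {a + b : a, b ∈ A}. With |A| = 8, there are |A|^2 = 64 ordered sum pairs; collecting distinct values, A + A = {32, 43, 54, 65, 76, 87, 98, 109, 120, 131, 142, 153, 164, 175, 186}, so |A + A| = 15. Thus K = 15/8. Here |A + A| = 2|A| − 1 = 15, the minimum possible — so K = 15/8 is minimal, which holds iff A is an arithmetic progression.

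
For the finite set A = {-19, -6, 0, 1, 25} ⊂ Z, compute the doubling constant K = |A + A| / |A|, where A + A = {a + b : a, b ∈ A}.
K = |A + A| / |A| = 15/5 = 3

Enumerate A + A = {a + b : a, b ∈ A}. With |A| = 5, there are |A|^2 = 25 ordered sum pairs; collecting distinct values, A + A = {-38, -25, -19, -18, -12, -6, -5, 0, 1, 2, 6, 19, 25, 26, 50}, so |A + A| = 15. Thus K = 15/5 = 3. For comparison, the minimum possible |A + A| over all 5-element sets is 2·5 − 1 = 9 (so min K = 9/5), attained only by arithmetic progressions.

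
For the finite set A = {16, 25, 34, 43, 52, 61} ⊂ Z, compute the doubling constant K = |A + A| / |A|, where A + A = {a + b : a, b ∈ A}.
K = |A + A| / |A| = 11/6

Enumerate A + A = {a + b : a, b ∈ A}. With |A| = 6, there are |A|^2 = 36 ordered sum pairs; collecting distinct values, A + A = {32, 41, 50, 59, 68, 77, 86, 95, 104, 113, 122}, so |A + A| = 11. Thus K = 11/6. Here |A + A| = 2|A| − 1 = 11, the minimum possible — so K = 11/6 is minimal, which holds iff A is an arithmetic progression.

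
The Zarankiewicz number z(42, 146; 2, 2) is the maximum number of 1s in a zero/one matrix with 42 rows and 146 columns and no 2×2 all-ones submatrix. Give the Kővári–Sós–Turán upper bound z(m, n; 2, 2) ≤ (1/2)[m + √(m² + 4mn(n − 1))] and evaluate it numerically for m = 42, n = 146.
z(42, 146; 2, 2) ≤ (1/2)[42 + √(42² + 4·42·146·145)] = (1/2)[42 + √3558324] = 964.176

Kővári–Sós–Turán: let r_1, ..., r_42 be the row sums and z = Σ r_i the total number of 1s. Each pair of columns can share at most one row with both entries 1 (else a 2×2 all-ones block appears), so Σ_i C(r_i, 2) ≤ C(146, 2) = 10585. By convexity Σ_i C(r_i, 2) ≥ 42·C(z/42, 2) = z(z − 42)/(2·42), giving z² − 42z − 42·146·145 ≤ 0 and hence z ≤ (1/2)[42 + √(1764 + 4·889140)] = (1/2)[42 + √3558324] ≈ (1/2)(42 + 1886.352) = 964.176.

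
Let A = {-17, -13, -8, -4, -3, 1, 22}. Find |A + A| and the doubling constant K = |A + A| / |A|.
K = |A + A| / |A| = 23/7

Enumerate A + A = {a + b : a, b ∈ A}. With |A| = 7, there are |A|^2 = 49 ordered sum pairs; collecting distinct values, A + A = {-34, -30, -26, -25, -21, -20, -17, -16, -12, -11, -8, -7, -6, -3, -2, 2, 5, 9, 14, 18, 19, 23, 44}, so |A + A| = 23. Thus K = 23/7. For comparison, the minimum possible |A + A| over all 7-element sets is 2·7 − 1 = 13 (so min K = 13/7), attained only by arithmetic progressions.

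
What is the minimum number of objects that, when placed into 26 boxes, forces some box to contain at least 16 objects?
n = (16 − 1)·26 + 1 = 391

By the generalised pigeonhole principle, to guarantee some box contains ≥ r objects we need more than (r − 1) · k objects total. Threshold: n = (r − 1) · k + 1. With r = 16 and k = 26: n = 15 · 26 + 1 = 390 + 1 = 391. For n = 390 = 15 · 26, we can put exactly 15 objects in every box, avoiding 16 in any single one — so 391 is tight.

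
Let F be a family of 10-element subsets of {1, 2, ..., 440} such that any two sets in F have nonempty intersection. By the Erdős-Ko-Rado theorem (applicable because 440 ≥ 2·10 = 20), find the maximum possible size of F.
max |F| = C(439, 9) = 1536637487366218962

Erdős-Ko-Rado (1961): when n ≥ 2k, max |F| = C(n−1, k−1). The bound is attained by the star {A : i ∈ A} for any fixed i ∈ [n]. Here C(440−1, 10−1) = C(439, 9) = 1536637487366218962.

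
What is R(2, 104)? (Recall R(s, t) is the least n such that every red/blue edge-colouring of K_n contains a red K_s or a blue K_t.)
R(2, 104) = 104

R(2, k) = k for all k ≥ 2: in a 2-colouring of K_k, either some edge is red (a red K_2) or all edges are blue (a blue K_k). And K_{103} coloured all-blue has no blue K_104, so R(2, 104) > 103. Hence R(2, 104) = 104.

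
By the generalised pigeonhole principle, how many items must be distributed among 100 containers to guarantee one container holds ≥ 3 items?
n = (3 − 1)·100 + 1 = 201

By the generalised pigeonhole principle, to guarantee some box contains ≥ r objects we need more than (r − 1) · k objects total. Threshold: n = (r − 1) · k + 1. With r = 3 and k = 100: n = 2 · 100 + 1 = 200 + 1 = 201. For n = 200 = 2 · 100, we can put exactly 2 objects in every box, avoiding 3 in any single one — so 201 is tight.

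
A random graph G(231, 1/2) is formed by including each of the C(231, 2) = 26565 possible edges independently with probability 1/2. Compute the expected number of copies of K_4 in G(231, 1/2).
E[# K_4] = C(231, 4) · (1/2)^C(4, 2) = 115584315 / 2^6 = 1806004.921875

For each 4-subset S of vertices (there are C(231, 4) = 115584315 such S), let X_S = 1 if S induces a K_4 (all C(4, 2) = 6 edges present). Then P(X_S = 1) = (1/2)^6 = 1/64. By linearity of expectation, E[# K_4] = C(231, 4) · (1/2)^6 = 115584315 / 64 = 1806004.921875.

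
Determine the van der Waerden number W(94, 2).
W(94, 2) = 94 + 1 = 95

A 2-term AP is any pair of integers, so a monochromatic 2-AP exists iff some colour is used at least twice. With 94 colours, the colouring i ↦ i on {1, ..., 94} uses each colour once, avoiding any monochromatic pair, so W(94, 2) > 94. For {1, ..., 95}, pigeonhole forces two integers of the same colour, which form a monochromatic 2-AP. Hence W(94, 2) = 95.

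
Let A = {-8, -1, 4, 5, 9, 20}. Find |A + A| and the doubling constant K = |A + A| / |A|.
K = |A + A| / |A| = 20/6 = 10/3

Enumerate A + A = {a + b : a, b ∈ A}. With |A| = 6, there are |A|^2 = 36 ordered sum pairs; collecting distinct values, A + A = {-16, -9, -4, -3, -2, 1, 3, 4, 8, 9, 10, 12, 13, 14, 18, 19, 24, 25, 29, 40}, so |A + A| = 20. Thus K = 20/6 = 10/3. For comparison, the minimum possible |A + A| over all 6-element sets is 2·6 − 1 = 11 (so min K = 11/6), attained only by arithmetic progressions.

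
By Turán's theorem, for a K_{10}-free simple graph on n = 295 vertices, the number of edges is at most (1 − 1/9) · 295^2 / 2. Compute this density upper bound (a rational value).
Turán density bound = (8/9) · 295^2/2 = 348100/9 ≈ 38677.7778

Turán's theorem: ex(n, K_{r+1}) is achieved by the complete r-partite Turán graph T(n, r) with parts as balanced as possible, and is at most (1 − 1/r) · n^2/2. For r = 9, n = 295: the density bound is (8/9) · 87025/2 = 348100/9 ≈ 38677.7778. The integer-valued extremum is e(T(295, 9)) = 38677, which is strictly less than the density bound 348100/9 since 9 ∤ 295 (the parts of T(295, 9) cannot all be equal).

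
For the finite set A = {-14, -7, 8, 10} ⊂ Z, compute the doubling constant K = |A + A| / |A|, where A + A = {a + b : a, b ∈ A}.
K = |A + A| / |A| = 10/4 = 5/2

Enumerate A + A = {a + b : a, b ∈ A}. With |A| = 4, there are |A|^2 = 16 ordered sum pairs; collecting distinct values, A + A = {-28, -21, -14, -6, -4, 1, 3, 16, 18, 20}, so |A + A| = 10. Thus K = 10/4 = 5/2. For comparison, the minimum possible |A + A| over all 4-element sets is 2·4 − 1 = 7 (so min K = 7/4), attained only by arithmetic progressions.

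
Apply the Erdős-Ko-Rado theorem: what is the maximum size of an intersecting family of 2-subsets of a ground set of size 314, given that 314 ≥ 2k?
max |F| = C(313, 1) = 313

The Erdős-Ko-Rado theorem states: for n ≥ 2k, an intersecting family of k-subsets of an n-element set has size at most C(n − 1, k − 1), with equality for 'star' families {A ⊆ [n] : |A| = k, i ∈ A} (fix an element i). For n = 314, k = 2: C(313, 1) = 313.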